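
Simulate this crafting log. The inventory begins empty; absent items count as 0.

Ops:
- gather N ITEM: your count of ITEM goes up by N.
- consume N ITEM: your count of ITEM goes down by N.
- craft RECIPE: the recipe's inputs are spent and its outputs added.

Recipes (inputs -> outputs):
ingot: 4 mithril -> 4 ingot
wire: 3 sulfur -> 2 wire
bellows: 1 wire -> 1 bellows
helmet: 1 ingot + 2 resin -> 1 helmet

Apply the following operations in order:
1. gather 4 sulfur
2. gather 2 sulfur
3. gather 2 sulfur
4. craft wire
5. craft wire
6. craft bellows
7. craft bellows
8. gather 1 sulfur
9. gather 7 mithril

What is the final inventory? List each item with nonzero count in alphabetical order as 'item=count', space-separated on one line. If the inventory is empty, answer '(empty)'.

Answer: bellows=2 mithril=7 sulfur=3 wire=2

Derivation:
After 1 (gather 4 sulfur): sulfur=4
After 2 (gather 2 sulfur): sulfur=6
After 3 (gather 2 sulfur): sulfur=8
After 4 (craft wire): sulfur=5 wire=2
After 5 (craft wire): sulfur=2 wire=4
After 6 (craft bellows): bellows=1 sulfur=2 wire=3
After 7 (craft bellows): bellows=2 sulfur=2 wire=2
After 8 (gather 1 sulfur): bellows=2 sulfur=3 wire=2
After 9 (gather 7 mithril): bellows=2 mithril=7 sulfur=3 wire=2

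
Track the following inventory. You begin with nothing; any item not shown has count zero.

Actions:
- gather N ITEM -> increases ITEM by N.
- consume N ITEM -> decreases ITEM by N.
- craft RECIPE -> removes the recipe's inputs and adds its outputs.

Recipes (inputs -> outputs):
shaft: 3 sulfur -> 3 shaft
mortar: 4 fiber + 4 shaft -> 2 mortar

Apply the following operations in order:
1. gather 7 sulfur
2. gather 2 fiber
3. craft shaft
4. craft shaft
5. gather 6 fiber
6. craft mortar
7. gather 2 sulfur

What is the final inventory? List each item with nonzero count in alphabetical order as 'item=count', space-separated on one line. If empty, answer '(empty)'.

After 1 (gather 7 sulfur): sulfur=7
After 2 (gather 2 fiber): fiber=2 sulfur=7
After 3 (craft shaft): fiber=2 shaft=3 sulfur=4
After 4 (craft shaft): fiber=2 shaft=6 sulfur=1
After 5 (gather 6 fiber): fiber=8 shaft=6 sulfur=1
After 6 (craft mortar): fiber=4 mortar=2 shaft=2 sulfur=1
After 7 (gather 2 sulfur): fiber=4 mortar=2 shaft=2 sulfur=3

Answer: fiber=4 mortar=2 shaft=2 sulfur=3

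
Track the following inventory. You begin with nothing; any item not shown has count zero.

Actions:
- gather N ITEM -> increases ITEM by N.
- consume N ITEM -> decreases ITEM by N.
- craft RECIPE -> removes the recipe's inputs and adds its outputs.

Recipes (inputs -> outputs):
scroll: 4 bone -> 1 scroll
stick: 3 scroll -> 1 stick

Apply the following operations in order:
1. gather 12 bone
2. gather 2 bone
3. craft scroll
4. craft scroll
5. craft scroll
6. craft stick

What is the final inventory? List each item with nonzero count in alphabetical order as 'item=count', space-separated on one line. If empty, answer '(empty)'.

Answer: bone=2 stick=1

Derivation:
After 1 (gather 12 bone): bone=12
After 2 (gather 2 bone): bone=14
After 3 (craft scroll): bone=10 scroll=1
After 4 (craft scroll): bone=6 scroll=2
After 5 (craft scroll): bone=2 scroll=3
After 6 (craft stick): bone=2 stick=1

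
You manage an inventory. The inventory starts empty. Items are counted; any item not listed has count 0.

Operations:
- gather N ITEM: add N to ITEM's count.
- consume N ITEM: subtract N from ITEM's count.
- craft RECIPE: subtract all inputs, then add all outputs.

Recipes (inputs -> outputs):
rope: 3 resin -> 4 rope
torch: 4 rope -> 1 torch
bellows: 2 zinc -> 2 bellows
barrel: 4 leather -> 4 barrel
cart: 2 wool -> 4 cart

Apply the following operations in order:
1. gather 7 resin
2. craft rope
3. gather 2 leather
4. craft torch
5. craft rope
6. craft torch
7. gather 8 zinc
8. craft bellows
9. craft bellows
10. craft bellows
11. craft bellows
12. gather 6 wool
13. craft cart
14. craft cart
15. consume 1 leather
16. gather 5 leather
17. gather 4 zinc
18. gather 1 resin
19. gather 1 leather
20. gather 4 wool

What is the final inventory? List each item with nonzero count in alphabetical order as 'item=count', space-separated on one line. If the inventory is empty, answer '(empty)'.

After 1 (gather 7 resin): resin=7
After 2 (craft rope): resin=4 rope=4
After 3 (gather 2 leather): leather=2 resin=4 rope=4
After 4 (craft torch): leather=2 resin=4 torch=1
After 5 (craft rope): leather=2 resin=1 rope=4 torch=1
After 6 (craft torch): leather=2 resin=1 torch=2
After 7 (gather 8 zinc): leather=2 resin=1 torch=2 zinc=8
After 8 (craft bellows): bellows=2 leather=2 resin=1 torch=2 zinc=6
After 9 (craft bellows): bellows=4 leather=2 resin=1 torch=2 zinc=4
After 10 (craft bellows): bellows=6 leather=2 resin=1 torch=2 zinc=2
After 11 (craft bellows): bellows=8 leather=2 resin=1 torch=2
After 12 (gather 6 wool): bellows=8 leather=2 resin=1 torch=2 wool=6
After 13 (craft cart): bellows=8 cart=4 leather=2 resin=1 torch=2 wool=4
After 14 (craft cart): bellows=8 cart=8 leather=2 resin=1 torch=2 wool=2
After 15 (consume 1 leather): bellows=8 cart=8 leather=1 resin=1 torch=2 wool=2
After 16 (gather 5 leather): bellows=8 cart=8 leather=6 resin=1 torch=2 wool=2
After 17 (gather 4 zinc): bellows=8 cart=8 leather=6 resin=1 torch=2 wool=2 zinc=4
After 18 (gather 1 resin): bellows=8 cart=8 leather=6 resin=2 torch=2 wool=2 zinc=4
After 19 (gather 1 leather): bellows=8 cart=8 leather=7 resin=2 torch=2 wool=2 zinc=4
After 20 (gather 4 wool): bellows=8 cart=8 leather=7 resin=2 torch=2 wool=6 zinc=4

Answer: bellows=8 cart=8 leather=7 resin=2 torch=2 wool=6 zinc=4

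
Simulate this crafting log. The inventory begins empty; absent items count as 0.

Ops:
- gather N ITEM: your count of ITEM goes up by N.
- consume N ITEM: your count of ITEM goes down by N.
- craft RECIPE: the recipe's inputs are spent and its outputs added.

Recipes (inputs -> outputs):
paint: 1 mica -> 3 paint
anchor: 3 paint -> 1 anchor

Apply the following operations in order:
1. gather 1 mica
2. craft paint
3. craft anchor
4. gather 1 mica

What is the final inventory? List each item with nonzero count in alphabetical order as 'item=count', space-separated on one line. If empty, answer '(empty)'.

Answer: anchor=1 mica=1

Derivation:
After 1 (gather 1 mica): mica=1
After 2 (craft paint): paint=3
After 3 (craft anchor): anchor=1
After 4 (gather 1 mica): anchor=1 mica=1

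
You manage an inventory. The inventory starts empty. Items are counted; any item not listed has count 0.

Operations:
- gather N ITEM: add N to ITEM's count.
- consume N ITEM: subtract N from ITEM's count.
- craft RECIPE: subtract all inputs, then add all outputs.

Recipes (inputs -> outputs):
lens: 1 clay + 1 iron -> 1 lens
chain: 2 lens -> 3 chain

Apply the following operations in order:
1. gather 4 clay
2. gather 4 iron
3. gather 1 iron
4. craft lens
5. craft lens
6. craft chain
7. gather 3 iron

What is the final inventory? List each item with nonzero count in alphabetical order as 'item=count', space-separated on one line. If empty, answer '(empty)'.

After 1 (gather 4 clay): clay=4
After 2 (gather 4 iron): clay=4 iron=4
After 3 (gather 1 iron): clay=4 iron=5
After 4 (craft lens): clay=3 iron=4 lens=1
After 5 (craft lens): clay=2 iron=3 lens=2
After 6 (craft chain): chain=3 clay=2 iron=3
After 7 (gather 3 iron): chain=3 clay=2 iron=6

Answer: chain=3 clay=2 iron=6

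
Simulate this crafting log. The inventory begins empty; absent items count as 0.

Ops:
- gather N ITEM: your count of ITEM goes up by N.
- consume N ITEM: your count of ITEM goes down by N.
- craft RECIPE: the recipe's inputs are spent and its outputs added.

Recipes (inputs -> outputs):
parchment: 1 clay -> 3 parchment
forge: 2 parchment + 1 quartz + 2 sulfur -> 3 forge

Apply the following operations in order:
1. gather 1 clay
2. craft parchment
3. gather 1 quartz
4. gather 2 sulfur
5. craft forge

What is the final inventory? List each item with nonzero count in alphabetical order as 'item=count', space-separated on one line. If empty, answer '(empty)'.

Answer: forge=3 parchment=1

Derivation:
After 1 (gather 1 clay): clay=1
After 2 (craft parchment): parchment=3
After 3 (gather 1 quartz): parchment=3 quartz=1
After 4 (gather 2 sulfur): parchment=3 quartz=1 sulfur=2
After 5 (craft forge): forge=3 parchment=1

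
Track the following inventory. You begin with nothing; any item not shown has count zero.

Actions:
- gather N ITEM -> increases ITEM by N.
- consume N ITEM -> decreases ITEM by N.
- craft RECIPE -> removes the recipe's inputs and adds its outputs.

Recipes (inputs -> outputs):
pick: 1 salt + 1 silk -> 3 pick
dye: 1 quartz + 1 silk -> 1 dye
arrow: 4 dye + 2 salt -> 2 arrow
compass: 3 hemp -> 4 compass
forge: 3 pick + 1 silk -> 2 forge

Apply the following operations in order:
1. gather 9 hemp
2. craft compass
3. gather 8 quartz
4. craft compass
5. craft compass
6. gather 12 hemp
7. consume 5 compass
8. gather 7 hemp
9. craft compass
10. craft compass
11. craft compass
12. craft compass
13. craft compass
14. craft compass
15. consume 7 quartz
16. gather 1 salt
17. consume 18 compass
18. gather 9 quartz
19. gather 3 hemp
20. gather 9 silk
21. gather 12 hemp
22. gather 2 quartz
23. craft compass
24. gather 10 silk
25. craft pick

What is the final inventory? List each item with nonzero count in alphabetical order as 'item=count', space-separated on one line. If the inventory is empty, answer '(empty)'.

Answer: compass=17 hemp=13 pick=3 quartz=12 silk=18

Derivation:
After 1 (gather 9 hemp): hemp=9
After 2 (craft compass): compass=4 hemp=6
After 3 (gather 8 quartz): compass=4 hemp=6 quartz=8
After 4 (craft compass): compass=8 hemp=3 quartz=8
After 5 (craft compass): compass=12 quartz=8
After 6 (gather 12 hemp): compass=12 hemp=12 quartz=8
After 7 (consume 5 compass): compass=7 hemp=12 quartz=8
After 8 (gather 7 hemp): compass=7 hemp=19 quartz=8
After 9 (craft compass): compass=11 hemp=16 quartz=8
After 10 (craft compass): compass=15 hemp=13 quartz=8
After 11 (craft compass): compass=19 hemp=10 quartz=8
After 12 (craft compass): compass=23 hemp=7 quartz=8
After 13 (craft compass): compass=27 hemp=4 quartz=8
After 14 (craft compass): compass=31 hemp=1 quartz=8
After 15 (consume 7 quartz): compass=31 hemp=1 quartz=1
After 16 (gather 1 salt): compass=31 hemp=1 quartz=1 salt=1
After 17 (consume 18 compass): compass=13 hemp=1 quartz=1 salt=1
After 18 (gather 9 quartz): compass=13 hemp=1 quartz=10 salt=1
After 19 (gather 3 hemp): compass=13 hemp=4 quartz=10 salt=1
After 20 (gather 9 silk): compass=13 hemp=4 quartz=10 salt=1 silk=9
After 21 (gather 12 hemp): compass=13 hemp=16 quartz=10 salt=1 silk=9
After 22 (gather 2 quartz): compass=13 hemp=16 quartz=12 salt=1 silk=9
After 23 (craft compass): compass=17 hemp=13 quartz=12 salt=1 silk=9
After 24 (gather 10 silk): compass=17 hemp=13 quartz=12 salt=1 silk=19
After 25 (craft pick): compass=17 hemp=13 pick=3 quartz=12 silk=18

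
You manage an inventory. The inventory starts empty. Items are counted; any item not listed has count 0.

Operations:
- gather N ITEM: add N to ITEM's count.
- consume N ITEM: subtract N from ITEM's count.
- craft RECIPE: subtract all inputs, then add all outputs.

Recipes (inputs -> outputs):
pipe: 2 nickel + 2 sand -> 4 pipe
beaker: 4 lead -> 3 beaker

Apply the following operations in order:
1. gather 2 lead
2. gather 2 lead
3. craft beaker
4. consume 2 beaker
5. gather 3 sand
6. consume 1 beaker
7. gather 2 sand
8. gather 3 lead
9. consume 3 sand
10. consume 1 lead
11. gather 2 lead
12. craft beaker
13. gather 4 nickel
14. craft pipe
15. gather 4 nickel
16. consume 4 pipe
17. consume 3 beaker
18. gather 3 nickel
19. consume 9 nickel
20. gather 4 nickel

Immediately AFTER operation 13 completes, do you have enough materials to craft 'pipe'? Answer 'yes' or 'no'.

Answer: yes

Derivation:
After 1 (gather 2 lead): lead=2
After 2 (gather 2 lead): lead=4
After 3 (craft beaker): beaker=3
After 4 (consume 2 beaker): beaker=1
After 5 (gather 3 sand): beaker=1 sand=3
After 6 (consume 1 beaker): sand=3
After 7 (gather 2 sand): sand=5
After 8 (gather 3 lead): lead=3 sand=5
After 9 (consume 3 sand): lead=3 sand=2
After 10 (consume 1 lead): lead=2 sand=2
After 11 (gather 2 lead): lead=4 sand=2
After 12 (craft beaker): beaker=3 sand=2
After 13 (gather 4 nickel): beaker=3 nickel=4 sand=2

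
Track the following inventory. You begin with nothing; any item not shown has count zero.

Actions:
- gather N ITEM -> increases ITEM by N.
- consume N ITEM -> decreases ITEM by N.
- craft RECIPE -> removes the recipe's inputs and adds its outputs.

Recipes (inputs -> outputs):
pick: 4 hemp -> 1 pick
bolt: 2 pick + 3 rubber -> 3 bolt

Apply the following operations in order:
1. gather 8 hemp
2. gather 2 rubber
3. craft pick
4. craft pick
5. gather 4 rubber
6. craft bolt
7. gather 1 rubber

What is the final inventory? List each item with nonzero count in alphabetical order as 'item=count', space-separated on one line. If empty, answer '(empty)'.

Answer: bolt=3 rubber=4

Derivation:
After 1 (gather 8 hemp): hemp=8
After 2 (gather 2 rubber): hemp=8 rubber=2
After 3 (craft pick): hemp=4 pick=1 rubber=2
After 4 (craft pick): pick=2 rubber=2
After 5 (gather 4 rubber): pick=2 rubber=6
After 6 (craft bolt): bolt=3 rubber=3
After 7 (gather 1 rubber): bolt=3 rubber=4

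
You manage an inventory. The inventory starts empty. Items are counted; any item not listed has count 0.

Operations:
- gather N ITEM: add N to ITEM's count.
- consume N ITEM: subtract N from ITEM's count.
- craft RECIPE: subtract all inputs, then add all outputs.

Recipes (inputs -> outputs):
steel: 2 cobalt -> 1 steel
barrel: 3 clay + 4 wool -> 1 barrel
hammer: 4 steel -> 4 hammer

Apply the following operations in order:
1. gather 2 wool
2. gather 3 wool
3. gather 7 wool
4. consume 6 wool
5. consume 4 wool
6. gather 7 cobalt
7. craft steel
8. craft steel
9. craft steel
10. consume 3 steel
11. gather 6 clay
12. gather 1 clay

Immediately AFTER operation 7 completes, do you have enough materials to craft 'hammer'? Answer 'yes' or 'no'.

Answer: no

Derivation:
After 1 (gather 2 wool): wool=2
After 2 (gather 3 wool): wool=5
After 3 (gather 7 wool): wool=12
After 4 (consume 6 wool): wool=6
After 5 (consume 4 wool): wool=2
After 6 (gather 7 cobalt): cobalt=7 wool=2
After 7 (craft steel): cobalt=5 steel=1 wool=2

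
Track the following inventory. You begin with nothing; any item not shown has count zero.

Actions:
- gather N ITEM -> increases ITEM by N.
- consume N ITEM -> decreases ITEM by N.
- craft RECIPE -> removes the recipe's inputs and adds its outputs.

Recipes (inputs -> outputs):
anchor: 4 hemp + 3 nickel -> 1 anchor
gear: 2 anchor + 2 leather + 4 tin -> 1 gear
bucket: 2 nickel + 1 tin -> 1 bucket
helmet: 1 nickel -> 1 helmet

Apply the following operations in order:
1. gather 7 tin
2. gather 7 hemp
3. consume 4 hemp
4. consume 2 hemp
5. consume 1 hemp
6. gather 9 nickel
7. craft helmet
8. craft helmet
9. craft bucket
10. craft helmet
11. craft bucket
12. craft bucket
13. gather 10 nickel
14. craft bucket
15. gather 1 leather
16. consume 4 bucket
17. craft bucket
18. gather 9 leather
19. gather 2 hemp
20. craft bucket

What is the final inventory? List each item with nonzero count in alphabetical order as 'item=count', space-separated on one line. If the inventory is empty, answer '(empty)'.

Answer: bucket=2 helmet=3 hemp=2 leather=10 nickel=4 tin=1

Derivation:
After 1 (gather 7 tin): tin=7
After 2 (gather 7 hemp): hemp=7 tin=7
After 3 (consume 4 hemp): hemp=3 tin=7
After 4 (consume 2 hemp): hemp=1 tin=7
After 5 (consume 1 hemp): tin=7
After 6 (gather 9 nickel): nickel=9 tin=7
After 7 (craft helmet): helmet=1 nickel=8 tin=7
After 8 (craft helmet): helmet=2 nickel=7 tin=7
After 9 (craft bucket): bucket=1 helmet=2 nickel=5 tin=6
After 10 (craft helmet): bucket=1 helmet=3 nickel=4 tin=6
After 11 (craft bucket): bucket=2 helmet=3 nickel=2 tin=5
After 12 (craft bucket): bucket=3 helmet=3 tin=4
After 13 (gather 10 nickel): bucket=3 helmet=3 nickel=10 tin=4
After 14 (craft bucket): bucket=4 helmet=3 nickel=8 tin=3
After 15 (gather 1 leather): bucket=4 helmet=3 leather=1 nickel=8 tin=3
After 16 (consume 4 bucket): helmet=3 leather=1 nickel=8 tin=3
After 17 (craft bucket): bucket=1 helmet=3 leather=1 nickel=6 tin=2
After 18 (gather 9 leather): bucket=1 helmet=3 leather=10 nickel=6 tin=2
After 19 (gather 2 hemp): bucket=1 helmet=3 hemp=2 leather=10 nickel=6 tin=2
After 20 (craft bucket): bucket=2 helmet=3 hemp=2 leather=10 nickel=4 tin=1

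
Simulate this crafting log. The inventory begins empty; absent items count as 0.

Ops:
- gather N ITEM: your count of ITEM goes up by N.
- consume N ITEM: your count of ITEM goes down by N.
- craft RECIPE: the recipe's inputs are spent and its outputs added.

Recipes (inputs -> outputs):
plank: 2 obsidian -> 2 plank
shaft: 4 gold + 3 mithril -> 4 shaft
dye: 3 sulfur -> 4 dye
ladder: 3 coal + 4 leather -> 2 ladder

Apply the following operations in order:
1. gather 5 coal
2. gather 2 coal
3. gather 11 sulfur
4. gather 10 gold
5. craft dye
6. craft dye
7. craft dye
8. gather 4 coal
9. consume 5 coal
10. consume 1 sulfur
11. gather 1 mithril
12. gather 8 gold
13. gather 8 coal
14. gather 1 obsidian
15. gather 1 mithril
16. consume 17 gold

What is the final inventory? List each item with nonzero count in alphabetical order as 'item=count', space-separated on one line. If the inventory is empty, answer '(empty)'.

After 1 (gather 5 coal): coal=5
After 2 (gather 2 coal): coal=7
After 3 (gather 11 sulfur): coal=7 sulfur=11
After 4 (gather 10 gold): coal=7 gold=10 sulfur=11
After 5 (craft dye): coal=7 dye=4 gold=10 sulfur=8
After 6 (craft dye): coal=7 dye=8 gold=10 sulfur=5
After 7 (craft dye): coal=7 dye=12 gold=10 sulfur=2
After 8 (gather 4 coal): coal=11 dye=12 gold=10 sulfur=2
After 9 (consume 5 coal): coal=6 dye=12 gold=10 sulfur=2
After 10 (consume 1 sulfur): coal=6 dye=12 gold=10 sulfur=1
After 11 (gather 1 mithril): coal=6 dye=12 gold=10 mithril=1 sulfur=1
After 12 (gather 8 gold): coal=6 dye=12 gold=18 mithril=1 sulfur=1
After 13 (gather 8 coal): coal=14 dye=12 gold=18 mithril=1 sulfur=1
After 14 (gather 1 obsidian): coal=14 dye=12 gold=18 mithril=1 obsidian=1 sulfur=1
After 15 (gather 1 mithril): coal=14 dye=12 gold=18 mithril=2 obsidian=1 sulfur=1
After 16 (consume 17 gold): coal=14 dye=12 gold=1 mithril=2 obsidian=1 sulfur=1

Answer: coal=14 dye=12 gold=1 mithril=2 obsidian=1 sulfur=1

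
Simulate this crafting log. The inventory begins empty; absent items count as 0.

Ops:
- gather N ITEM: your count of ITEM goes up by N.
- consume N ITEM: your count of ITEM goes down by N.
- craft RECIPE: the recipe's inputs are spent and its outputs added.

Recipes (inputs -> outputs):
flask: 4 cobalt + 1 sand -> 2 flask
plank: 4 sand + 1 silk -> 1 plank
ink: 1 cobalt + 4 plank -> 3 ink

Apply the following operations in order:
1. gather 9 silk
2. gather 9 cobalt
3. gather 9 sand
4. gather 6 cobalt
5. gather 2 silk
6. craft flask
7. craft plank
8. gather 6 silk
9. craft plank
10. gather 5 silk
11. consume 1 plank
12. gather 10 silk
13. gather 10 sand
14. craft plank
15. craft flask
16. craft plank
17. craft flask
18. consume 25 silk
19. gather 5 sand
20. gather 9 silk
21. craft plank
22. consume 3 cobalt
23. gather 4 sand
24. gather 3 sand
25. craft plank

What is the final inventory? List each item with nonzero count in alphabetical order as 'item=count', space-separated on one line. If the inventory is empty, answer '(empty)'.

After 1 (gather 9 silk): silk=9
After 2 (gather 9 cobalt): cobalt=9 silk=9
After 3 (gather 9 sand): cobalt=9 sand=9 silk=9
After 4 (gather 6 cobalt): cobalt=15 sand=9 silk=9
After 5 (gather 2 silk): cobalt=15 sand=9 silk=11
After 6 (craft flask): cobalt=11 flask=2 sand=8 silk=11
After 7 (craft plank): cobalt=11 flask=2 plank=1 sand=4 silk=10
After 8 (gather 6 silk): cobalt=11 flask=2 plank=1 sand=4 silk=16
After 9 (craft plank): cobalt=11 flask=2 plank=2 silk=15
After 10 (gather 5 silk): cobalt=11 flask=2 plank=2 silk=20
After 11 (consume 1 plank): cobalt=11 flask=2 plank=1 silk=20
After 12 (gather 10 silk): cobalt=11 flask=2 plank=1 silk=30
After 13 (gather 10 sand): cobalt=11 flask=2 plank=1 sand=10 silk=30
After 14 (craft plank): cobalt=11 flask=2 plank=2 sand=6 silk=29
After 15 (craft flask): cobalt=7 flask=4 plank=2 sand=5 silk=29
After 16 (craft plank): cobalt=7 flask=4 plank=3 sand=1 silk=28
After 17 (craft flask): cobalt=3 flask=6 plank=3 silk=28
After 18 (consume 25 silk): cobalt=3 flask=6 plank=3 silk=3
After 19 (gather 5 sand): cobalt=3 flask=6 plank=3 sand=5 silk=3
After 20 (gather 9 silk): cobalt=3 flask=6 plank=3 sand=5 silk=12
After 21 (craft plank): cobalt=3 flask=6 plank=4 sand=1 silk=11
After 22 (consume 3 cobalt): flask=6 plank=4 sand=1 silk=11
After 23 (gather 4 sand): flask=6 plank=4 sand=5 silk=11
After 24 (gather 3 sand): flask=6 plank=4 sand=8 silk=11
After 25 (craft plank): flask=6 plank=5 sand=4 silk=10

Answer: flask=6 plank=5 sand=4 silk=10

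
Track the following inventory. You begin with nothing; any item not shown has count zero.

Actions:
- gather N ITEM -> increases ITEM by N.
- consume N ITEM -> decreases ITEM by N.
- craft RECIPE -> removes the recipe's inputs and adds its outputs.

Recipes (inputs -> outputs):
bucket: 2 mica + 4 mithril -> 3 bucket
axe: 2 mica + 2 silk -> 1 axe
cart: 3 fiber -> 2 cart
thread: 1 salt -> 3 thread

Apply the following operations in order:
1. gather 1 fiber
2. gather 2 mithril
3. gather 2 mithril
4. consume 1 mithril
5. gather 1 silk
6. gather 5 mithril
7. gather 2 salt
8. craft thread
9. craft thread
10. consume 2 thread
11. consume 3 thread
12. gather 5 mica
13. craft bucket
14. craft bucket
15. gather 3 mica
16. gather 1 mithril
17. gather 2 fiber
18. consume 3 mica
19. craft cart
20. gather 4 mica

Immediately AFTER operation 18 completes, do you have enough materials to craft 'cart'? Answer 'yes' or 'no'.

Answer: yes

Derivation:
After 1 (gather 1 fiber): fiber=1
After 2 (gather 2 mithril): fiber=1 mithril=2
After 3 (gather 2 mithril): fiber=1 mithril=4
After 4 (consume 1 mithril): fiber=1 mithril=3
After 5 (gather 1 silk): fiber=1 mithril=3 silk=1
After 6 (gather 5 mithril): fiber=1 mithril=8 silk=1
After 7 (gather 2 salt): fiber=1 mithril=8 salt=2 silk=1
After 8 (craft thread): fiber=1 mithril=8 salt=1 silk=1 thread=3
After 9 (craft thread): fiber=1 mithril=8 silk=1 thread=6
After 10 (consume 2 thread): fiber=1 mithril=8 silk=1 thread=4
After 11 (consume 3 thread): fiber=1 mithril=8 silk=1 thread=1
After 12 (gather 5 mica): fiber=1 mica=5 mithril=8 silk=1 thread=1
After 13 (craft bucket): bucket=3 fiber=1 mica=3 mithril=4 silk=1 thread=1
After 14 (craft bucket): bucket=6 fiber=1 mica=1 silk=1 thread=1
After 15 (gather 3 mica): bucket=6 fiber=1 mica=4 silk=1 thread=1
After 16 (gather 1 mithril): bucket=6 fiber=1 mica=4 mithril=1 silk=1 thread=1
After 17 (gather 2 fiber): bucket=6 fiber=3 mica=4 mithril=1 silk=1 thread=1
After 18 (consume 3 mica): bucket=6 fiber=3 mica=1 mithril=1 silk=1 thread=1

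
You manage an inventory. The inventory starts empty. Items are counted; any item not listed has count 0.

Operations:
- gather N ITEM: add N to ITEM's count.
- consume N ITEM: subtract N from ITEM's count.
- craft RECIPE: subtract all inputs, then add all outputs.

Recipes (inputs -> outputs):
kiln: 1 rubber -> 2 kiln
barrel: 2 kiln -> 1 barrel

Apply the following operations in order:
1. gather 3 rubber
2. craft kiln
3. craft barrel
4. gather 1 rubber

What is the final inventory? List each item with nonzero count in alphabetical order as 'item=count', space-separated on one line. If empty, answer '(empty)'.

Answer: barrel=1 rubber=3

Derivation:
After 1 (gather 3 rubber): rubber=3
After 2 (craft kiln): kiln=2 rubber=2
After 3 (craft barrel): barrel=1 rubber=2
After 4 (gather 1 rubber): barrel=1 rubber=3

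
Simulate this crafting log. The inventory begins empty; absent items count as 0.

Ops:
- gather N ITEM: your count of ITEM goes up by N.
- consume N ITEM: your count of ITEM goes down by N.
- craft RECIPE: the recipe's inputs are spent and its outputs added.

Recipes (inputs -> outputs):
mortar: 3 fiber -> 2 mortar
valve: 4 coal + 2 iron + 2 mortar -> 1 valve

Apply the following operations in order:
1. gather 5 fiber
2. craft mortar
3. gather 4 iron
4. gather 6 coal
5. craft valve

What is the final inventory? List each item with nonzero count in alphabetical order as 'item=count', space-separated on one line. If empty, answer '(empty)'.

After 1 (gather 5 fiber): fiber=5
After 2 (craft mortar): fiber=2 mortar=2
After 3 (gather 4 iron): fiber=2 iron=4 mortar=2
After 4 (gather 6 coal): coal=6 fiber=2 iron=4 mortar=2
After 5 (craft valve): coal=2 fiber=2 iron=2 valve=1

Answer: coal=2 fiber=2 iron=2 valve=1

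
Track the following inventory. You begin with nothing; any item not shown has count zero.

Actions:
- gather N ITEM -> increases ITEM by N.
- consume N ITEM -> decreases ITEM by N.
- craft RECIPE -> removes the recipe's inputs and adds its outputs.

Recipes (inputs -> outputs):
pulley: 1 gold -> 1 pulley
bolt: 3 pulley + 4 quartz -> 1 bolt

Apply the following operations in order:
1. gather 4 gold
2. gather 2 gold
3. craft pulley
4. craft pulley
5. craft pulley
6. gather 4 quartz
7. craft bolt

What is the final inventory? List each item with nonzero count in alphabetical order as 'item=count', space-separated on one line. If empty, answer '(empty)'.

After 1 (gather 4 gold): gold=4
After 2 (gather 2 gold): gold=6
After 3 (craft pulley): gold=5 pulley=1
After 4 (craft pulley): gold=4 pulley=2
After 5 (craft pulley): gold=3 pulley=3
After 6 (gather 4 quartz): gold=3 pulley=3 quartz=4
After 7 (craft bolt): bolt=1 gold=3

Answer: bolt=1 gold=3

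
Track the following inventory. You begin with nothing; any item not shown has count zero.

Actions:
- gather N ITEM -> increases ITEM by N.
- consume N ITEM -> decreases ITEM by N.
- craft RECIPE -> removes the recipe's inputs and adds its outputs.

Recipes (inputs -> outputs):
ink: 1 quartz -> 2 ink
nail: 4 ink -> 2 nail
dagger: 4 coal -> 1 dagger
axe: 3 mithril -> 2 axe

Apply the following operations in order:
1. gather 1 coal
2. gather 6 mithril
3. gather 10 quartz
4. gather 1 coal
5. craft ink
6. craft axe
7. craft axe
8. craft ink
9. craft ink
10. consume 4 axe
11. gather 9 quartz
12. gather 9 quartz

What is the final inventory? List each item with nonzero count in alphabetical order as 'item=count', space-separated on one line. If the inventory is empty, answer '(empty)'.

After 1 (gather 1 coal): coal=1
After 2 (gather 6 mithril): coal=1 mithril=6
After 3 (gather 10 quartz): coal=1 mithril=6 quartz=10
After 4 (gather 1 coal): coal=2 mithril=6 quartz=10
After 5 (craft ink): coal=2 ink=2 mithril=6 quartz=9
After 6 (craft axe): axe=2 coal=2 ink=2 mithril=3 quartz=9
After 7 (craft axe): axe=4 coal=2 ink=2 quartz=9
After 8 (craft ink): axe=4 coal=2 ink=4 quartz=8
After 9 (craft ink): axe=4 coal=2 ink=6 quartz=7
After 10 (consume 4 axe): coal=2 ink=6 quartz=7
After 11 (gather 9 quartz): coal=2 ink=6 quartz=16
After 12 (gather 9 quartz): coal=2 ink=6 quartz=25

Answer: coal=2 ink=6 quartz=25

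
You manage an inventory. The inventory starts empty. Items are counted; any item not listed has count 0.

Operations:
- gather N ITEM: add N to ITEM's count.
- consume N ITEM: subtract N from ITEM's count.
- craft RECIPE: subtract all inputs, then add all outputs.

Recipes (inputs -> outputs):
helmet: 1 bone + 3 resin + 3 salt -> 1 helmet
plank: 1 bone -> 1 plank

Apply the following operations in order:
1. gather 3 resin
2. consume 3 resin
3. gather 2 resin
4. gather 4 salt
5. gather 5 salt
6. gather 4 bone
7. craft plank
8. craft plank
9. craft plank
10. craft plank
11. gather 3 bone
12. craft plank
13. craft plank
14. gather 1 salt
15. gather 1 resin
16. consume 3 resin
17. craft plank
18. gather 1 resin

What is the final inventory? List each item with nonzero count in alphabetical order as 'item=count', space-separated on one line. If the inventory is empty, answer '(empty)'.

Answer: plank=7 resin=1 salt=10

Derivation:
After 1 (gather 3 resin): resin=3
After 2 (consume 3 resin): (empty)
After 3 (gather 2 resin): resin=2
After 4 (gather 4 salt): resin=2 salt=4
After 5 (gather 5 salt): resin=2 salt=9
After 6 (gather 4 bone): bone=4 resin=2 salt=9
After 7 (craft plank): bone=3 plank=1 resin=2 salt=9
After 8 (craft plank): bone=2 plank=2 resin=2 salt=9
After 9 (craft plank): bone=1 plank=3 resin=2 salt=9
After 10 (craft plank): plank=4 resin=2 salt=9
After 11 (gather 3 bone): bone=3 plank=4 resin=2 salt=9
After 12 (craft plank): bone=2 plank=5 resin=2 salt=9
After 13 (craft plank): bone=1 plank=6 resin=2 salt=9
After 14 (gather 1 salt): bone=1 plank=6 resin=2 salt=10
After 15 (gather 1 resin): bone=1 plank=6 resin=3 salt=10
After 16 (consume 3 resin): bone=1 plank=6 salt=10
After 17 (craft plank): plank=7 salt=10
After 18 (gather 1 resin): plank=7 resin=1 salt=10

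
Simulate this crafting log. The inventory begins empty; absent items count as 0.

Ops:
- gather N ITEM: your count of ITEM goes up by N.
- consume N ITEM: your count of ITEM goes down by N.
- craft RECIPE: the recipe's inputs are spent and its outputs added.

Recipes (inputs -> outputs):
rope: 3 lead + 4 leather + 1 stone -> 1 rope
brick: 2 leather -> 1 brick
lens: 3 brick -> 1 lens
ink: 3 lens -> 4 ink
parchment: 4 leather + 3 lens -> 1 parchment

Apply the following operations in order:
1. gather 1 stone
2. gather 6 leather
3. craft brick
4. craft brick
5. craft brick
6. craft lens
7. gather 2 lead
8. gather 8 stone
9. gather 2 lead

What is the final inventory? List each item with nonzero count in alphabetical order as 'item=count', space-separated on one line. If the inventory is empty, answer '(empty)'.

Answer: lead=4 lens=1 stone=9

Derivation:
After 1 (gather 1 stone): stone=1
After 2 (gather 6 leather): leather=6 stone=1
After 3 (craft brick): brick=1 leather=4 stone=1
After 4 (craft brick): brick=2 leather=2 stone=1
After 5 (craft brick): brick=3 stone=1
After 6 (craft lens): lens=1 stone=1
After 7 (gather 2 lead): lead=2 lens=1 stone=1
After 8 (gather 8 stone): lead=2 lens=1 stone=9
After 9 (gather 2 lead): lead=4 lens=1 stone=9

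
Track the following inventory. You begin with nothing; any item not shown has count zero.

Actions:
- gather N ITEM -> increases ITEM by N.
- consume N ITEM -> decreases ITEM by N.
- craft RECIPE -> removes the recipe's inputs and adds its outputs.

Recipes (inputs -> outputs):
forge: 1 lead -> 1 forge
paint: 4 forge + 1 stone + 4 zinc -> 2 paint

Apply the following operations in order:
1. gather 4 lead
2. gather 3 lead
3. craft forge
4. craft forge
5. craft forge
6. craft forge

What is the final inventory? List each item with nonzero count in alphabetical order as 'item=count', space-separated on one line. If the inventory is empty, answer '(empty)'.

After 1 (gather 4 lead): lead=4
After 2 (gather 3 lead): lead=7
After 3 (craft forge): forge=1 lead=6
After 4 (craft forge): forge=2 lead=5
After 5 (craft forge): forge=3 lead=4
After 6 (craft forge): forge=4 lead=3

Answer: forge=4 lead=3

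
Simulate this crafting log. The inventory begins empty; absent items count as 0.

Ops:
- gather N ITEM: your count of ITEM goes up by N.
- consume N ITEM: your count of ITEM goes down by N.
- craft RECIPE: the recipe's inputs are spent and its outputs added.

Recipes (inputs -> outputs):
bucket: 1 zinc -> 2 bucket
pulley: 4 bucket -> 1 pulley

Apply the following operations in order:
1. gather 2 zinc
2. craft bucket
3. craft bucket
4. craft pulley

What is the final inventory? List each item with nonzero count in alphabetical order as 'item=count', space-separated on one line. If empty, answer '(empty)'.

Answer: pulley=1

Derivation:
After 1 (gather 2 zinc): zinc=2
After 2 (craft bucket): bucket=2 zinc=1
After 3 (craft bucket): bucket=4
After 4 (craft pulley): pulley=1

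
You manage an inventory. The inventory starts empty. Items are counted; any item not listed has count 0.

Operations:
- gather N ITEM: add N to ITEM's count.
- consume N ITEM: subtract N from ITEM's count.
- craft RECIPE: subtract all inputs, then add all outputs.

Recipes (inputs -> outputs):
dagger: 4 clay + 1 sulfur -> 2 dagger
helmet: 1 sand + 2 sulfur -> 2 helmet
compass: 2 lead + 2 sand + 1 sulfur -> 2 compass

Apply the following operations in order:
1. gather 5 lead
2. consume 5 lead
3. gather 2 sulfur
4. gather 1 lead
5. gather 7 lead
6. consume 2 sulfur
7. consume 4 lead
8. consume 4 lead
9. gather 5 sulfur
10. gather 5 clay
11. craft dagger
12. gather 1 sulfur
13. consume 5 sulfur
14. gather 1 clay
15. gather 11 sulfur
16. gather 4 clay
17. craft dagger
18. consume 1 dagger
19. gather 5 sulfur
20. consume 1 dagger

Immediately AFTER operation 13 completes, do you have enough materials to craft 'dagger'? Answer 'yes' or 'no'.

After 1 (gather 5 lead): lead=5
After 2 (consume 5 lead): (empty)
After 3 (gather 2 sulfur): sulfur=2
After 4 (gather 1 lead): lead=1 sulfur=2
After 5 (gather 7 lead): lead=8 sulfur=2
After 6 (consume 2 sulfur): lead=8
After 7 (consume 4 lead): lead=4
After 8 (consume 4 lead): (empty)
After 9 (gather 5 sulfur): sulfur=5
After 10 (gather 5 clay): clay=5 sulfur=5
After 11 (craft dagger): clay=1 dagger=2 sulfur=4
After 12 (gather 1 sulfur): clay=1 dagger=2 sulfur=5
After 13 (consume 5 sulfur): clay=1 dagger=2

Answer: no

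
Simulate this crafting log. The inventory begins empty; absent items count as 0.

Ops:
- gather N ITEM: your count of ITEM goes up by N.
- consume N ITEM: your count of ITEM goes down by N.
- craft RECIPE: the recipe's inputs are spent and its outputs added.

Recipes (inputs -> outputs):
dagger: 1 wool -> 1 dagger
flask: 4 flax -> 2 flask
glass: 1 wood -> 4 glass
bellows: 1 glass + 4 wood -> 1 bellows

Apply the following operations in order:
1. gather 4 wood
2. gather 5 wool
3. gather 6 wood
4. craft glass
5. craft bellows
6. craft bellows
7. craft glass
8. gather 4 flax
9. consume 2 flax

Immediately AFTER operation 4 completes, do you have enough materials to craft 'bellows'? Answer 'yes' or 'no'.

Answer: yes

Derivation:
After 1 (gather 4 wood): wood=4
After 2 (gather 5 wool): wood=4 wool=5
After 3 (gather 6 wood): wood=10 wool=5
After 4 (craft glass): glass=4 wood=9 wool=5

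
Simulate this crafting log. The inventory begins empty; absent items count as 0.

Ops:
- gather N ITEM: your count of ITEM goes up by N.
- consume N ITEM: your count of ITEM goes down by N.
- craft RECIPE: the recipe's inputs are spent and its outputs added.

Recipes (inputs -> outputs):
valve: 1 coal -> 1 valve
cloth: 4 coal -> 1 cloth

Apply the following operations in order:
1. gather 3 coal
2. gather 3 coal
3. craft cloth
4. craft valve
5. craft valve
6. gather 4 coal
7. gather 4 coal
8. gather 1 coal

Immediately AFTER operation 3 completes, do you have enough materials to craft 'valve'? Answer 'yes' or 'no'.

Answer: yes

Derivation:
After 1 (gather 3 coal): coal=3
After 2 (gather 3 coal): coal=6
After 3 (craft cloth): cloth=1 coal=2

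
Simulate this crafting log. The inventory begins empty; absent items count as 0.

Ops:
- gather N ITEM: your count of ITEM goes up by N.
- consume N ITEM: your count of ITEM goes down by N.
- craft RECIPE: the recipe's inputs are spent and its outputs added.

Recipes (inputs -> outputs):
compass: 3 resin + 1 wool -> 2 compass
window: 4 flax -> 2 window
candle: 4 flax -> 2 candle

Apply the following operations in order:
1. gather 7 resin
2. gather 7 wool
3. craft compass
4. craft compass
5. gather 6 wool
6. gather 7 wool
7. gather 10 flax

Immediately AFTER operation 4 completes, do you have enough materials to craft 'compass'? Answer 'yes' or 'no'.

After 1 (gather 7 resin): resin=7
After 2 (gather 7 wool): resin=7 wool=7
After 3 (craft compass): compass=2 resin=4 wool=6
After 4 (craft compass): compass=4 resin=1 wool=5

Answer: no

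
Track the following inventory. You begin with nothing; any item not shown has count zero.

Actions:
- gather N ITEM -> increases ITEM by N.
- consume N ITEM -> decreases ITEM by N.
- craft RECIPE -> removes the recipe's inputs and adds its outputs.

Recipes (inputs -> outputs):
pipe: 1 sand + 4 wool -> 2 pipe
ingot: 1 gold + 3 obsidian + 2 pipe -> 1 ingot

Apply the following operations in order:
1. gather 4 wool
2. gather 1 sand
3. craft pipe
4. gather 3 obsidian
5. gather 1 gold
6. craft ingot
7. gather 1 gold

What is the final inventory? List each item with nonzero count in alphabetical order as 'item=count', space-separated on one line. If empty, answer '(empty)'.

After 1 (gather 4 wool): wool=4
After 2 (gather 1 sand): sand=1 wool=4
After 3 (craft pipe): pipe=2
After 4 (gather 3 obsidian): obsidian=3 pipe=2
After 5 (gather 1 gold): gold=1 obsidian=3 pipe=2
After 6 (craft ingot): ingot=1
After 7 (gather 1 gold): gold=1 ingot=1

Answer: gold=1 ingot=1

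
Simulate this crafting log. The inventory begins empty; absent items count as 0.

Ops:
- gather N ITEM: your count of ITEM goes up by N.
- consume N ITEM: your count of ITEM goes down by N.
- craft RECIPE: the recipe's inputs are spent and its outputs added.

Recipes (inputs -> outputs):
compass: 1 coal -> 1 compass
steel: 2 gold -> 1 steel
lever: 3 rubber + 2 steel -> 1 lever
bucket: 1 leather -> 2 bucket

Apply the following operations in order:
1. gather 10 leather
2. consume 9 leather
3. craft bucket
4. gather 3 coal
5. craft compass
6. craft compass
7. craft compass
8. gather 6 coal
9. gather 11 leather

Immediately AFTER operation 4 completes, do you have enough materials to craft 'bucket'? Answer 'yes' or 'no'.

After 1 (gather 10 leather): leather=10
After 2 (consume 9 leather): leather=1
After 3 (craft bucket): bucket=2
After 4 (gather 3 coal): bucket=2 coal=3

Answer: no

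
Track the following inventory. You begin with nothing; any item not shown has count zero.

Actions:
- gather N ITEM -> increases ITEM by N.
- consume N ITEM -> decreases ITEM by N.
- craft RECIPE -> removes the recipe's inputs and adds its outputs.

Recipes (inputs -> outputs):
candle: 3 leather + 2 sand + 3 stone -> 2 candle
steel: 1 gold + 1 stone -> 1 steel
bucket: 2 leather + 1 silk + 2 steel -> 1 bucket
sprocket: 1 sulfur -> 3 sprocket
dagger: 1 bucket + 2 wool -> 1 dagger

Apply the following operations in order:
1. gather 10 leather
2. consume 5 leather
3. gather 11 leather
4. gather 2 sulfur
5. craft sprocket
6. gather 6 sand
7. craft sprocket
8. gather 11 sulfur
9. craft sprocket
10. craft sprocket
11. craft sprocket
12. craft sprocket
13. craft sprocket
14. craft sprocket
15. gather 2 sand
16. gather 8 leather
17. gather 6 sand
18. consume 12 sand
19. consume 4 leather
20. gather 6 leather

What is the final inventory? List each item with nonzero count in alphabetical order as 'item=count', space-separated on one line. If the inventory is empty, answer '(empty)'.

Answer: leather=26 sand=2 sprocket=24 sulfur=5

Derivation:
After 1 (gather 10 leather): leather=10
After 2 (consume 5 leather): leather=5
After 3 (gather 11 leather): leather=16
After 4 (gather 2 sulfur): leather=16 sulfur=2
After 5 (craft sprocket): leather=16 sprocket=3 sulfur=1
After 6 (gather 6 sand): leather=16 sand=6 sprocket=3 sulfur=1
After 7 (craft sprocket): leather=16 sand=6 sprocket=6
After 8 (gather 11 sulfur): leather=16 sand=6 sprocket=6 sulfur=11
After 9 (craft sprocket): leather=16 sand=6 sprocket=9 sulfur=10
After 10 (craft sprocket): leather=16 sand=6 sprocket=12 sulfur=9
After 11 (craft sprocket): leather=16 sand=6 sprocket=15 sulfur=8
After 12 (craft sprocket): leather=16 sand=6 sprocket=18 sulfur=7
After 13 (craft sprocket): leather=16 sand=6 sprocket=21 sulfur=6
After 14 (craft sprocket): leather=16 sand=6 sprocket=24 sulfur=5
After 15 (gather 2 sand): leather=16 sand=8 sprocket=24 sulfur=5
After 16 (gather 8 leather): leather=24 sand=8 sprocket=24 sulfur=5
After 17 (gather 6 sand): leather=24 sand=14 sprocket=24 sulfur=5
After 18 (consume 12 sand): leather=24 sand=2 sprocket=24 sulfur=5
After 19 (consume 4 leather): leather=20 sand=2 sprocket=24 sulfur=5
After 20 (gather 6 leather): leather=26 sand=2 sprocket=24 sulfur=5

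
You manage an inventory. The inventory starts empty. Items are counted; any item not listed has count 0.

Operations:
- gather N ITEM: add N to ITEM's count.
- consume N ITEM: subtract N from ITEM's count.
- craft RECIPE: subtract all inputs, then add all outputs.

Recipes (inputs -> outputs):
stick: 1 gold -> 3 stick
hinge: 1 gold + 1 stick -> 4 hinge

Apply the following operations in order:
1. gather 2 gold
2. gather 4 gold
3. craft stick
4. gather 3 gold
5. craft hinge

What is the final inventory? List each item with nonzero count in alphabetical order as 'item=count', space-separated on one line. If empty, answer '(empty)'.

Answer: gold=7 hinge=4 stick=2

Derivation:
After 1 (gather 2 gold): gold=2
After 2 (gather 4 gold): gold=6
After 3 (craft stick): gold=5 stick=3
After 4 (gather 3 gold): gold=8 stick=3
After 5 (craft hinge): gold=7 hinge=4 stick=2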